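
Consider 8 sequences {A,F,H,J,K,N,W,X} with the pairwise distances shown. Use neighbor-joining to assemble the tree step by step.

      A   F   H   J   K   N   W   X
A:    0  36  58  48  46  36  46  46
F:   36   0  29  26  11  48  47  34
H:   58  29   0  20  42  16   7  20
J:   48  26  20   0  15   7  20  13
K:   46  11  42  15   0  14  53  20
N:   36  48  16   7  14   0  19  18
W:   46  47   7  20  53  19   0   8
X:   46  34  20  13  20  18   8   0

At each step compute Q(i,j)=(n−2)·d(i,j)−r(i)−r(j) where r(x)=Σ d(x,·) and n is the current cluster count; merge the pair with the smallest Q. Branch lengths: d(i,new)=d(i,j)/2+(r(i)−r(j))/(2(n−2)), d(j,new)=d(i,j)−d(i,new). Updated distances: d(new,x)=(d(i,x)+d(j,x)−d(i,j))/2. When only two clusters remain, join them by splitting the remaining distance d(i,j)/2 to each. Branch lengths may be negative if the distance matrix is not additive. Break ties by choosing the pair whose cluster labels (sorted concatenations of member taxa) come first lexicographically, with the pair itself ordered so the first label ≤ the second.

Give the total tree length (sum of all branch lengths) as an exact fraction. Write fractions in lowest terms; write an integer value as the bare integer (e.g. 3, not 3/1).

2767/32

step 1: merge (F,K) at d=11, Q=-366; branch lengths F→8, K→3; new cluster FK
  updated: d(A,FK)=71/2, d(FK,H)=30, d(FK,J)=15, d(FK,N)=51/2, d(FK,W)=89/2, d(FK,X)=43/2
step 2: merge (A,FK) at d=71/2, Q=-264; branch lengths A→55/2, FK→8; new cluster AFK
  updated: d(AFK,H)=105/4, d(AFK,J)=55/4, d(AFK,N)=13, d(AFK,W)=55/2, d(AFK,X)=16
step 3: merge (H,W) at d=7, Q=-571/4; branch lengths H→143/32, W→81/32; new cluster HW
  updated: d(AFK,HW)=187/8, d(HW,J)=33/2, d(HW,N)=14, d(HW,X)=21/2
step 4: merge (HW,X) at d=21/2, Q=-723/8; branch lengths HW→307/48, X→197/48; new cluster HWX
  updated: d(AFK,HWX)=231/16, d(HWX,J)=19/2, d(HWX,N)=43/4
step 5: merge (AFK,HWX) at d=231/16, Q=-47; branch lengths AFK→283/32, HWX→179/32; new cluster AFHKWX
  updated: d(AFHKWX,J)=141/32, d(AFHKWX,N)=149/32
step 6: merge (AFHKWX,J) at d=141/32, Q=-257/16; branch lengths AFHKWX→33/32, J→27/8; new cluster AFHJKWX
  updated: d(AFHJKWX,N)=29/8
step 7: merge (AFHJKWX,N) at d=29/8; branch lengths AFHJKWX→29/16, N→29/16; new cluster AFHJKNWX
final tree: ((((A:55/2,(F:8,K:3):8):283/32,((H:143/32,W:81/32):307/48,X:197/48):179/32):33/32,J:27/8):29/16,N:29/16)
total length: 2767/32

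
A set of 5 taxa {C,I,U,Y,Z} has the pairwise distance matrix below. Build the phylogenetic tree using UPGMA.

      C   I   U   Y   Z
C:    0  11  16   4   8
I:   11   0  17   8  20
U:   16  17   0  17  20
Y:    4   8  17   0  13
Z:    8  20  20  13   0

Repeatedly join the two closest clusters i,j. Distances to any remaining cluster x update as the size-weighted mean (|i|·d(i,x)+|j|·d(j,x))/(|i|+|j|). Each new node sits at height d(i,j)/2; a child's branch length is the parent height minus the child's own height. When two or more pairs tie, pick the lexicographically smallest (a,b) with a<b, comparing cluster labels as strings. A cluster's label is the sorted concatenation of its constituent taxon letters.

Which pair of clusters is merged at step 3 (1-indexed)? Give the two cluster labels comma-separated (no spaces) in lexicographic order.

CIY,Z

1. join C+Y (d=4) ⇒ CY; edges |C|=2, |Y|=2
  updated: d(CY,I)=19/2, d(CY,U)=33/2, d(CY,Z)=21/2
2. join CY+I (d=19/2) ⇒ CIY; edges |CY|=11/4, |I|=19/4
  updated: d(CIY,U)=50/3, d(CIY,Z)=41/3
3. join CIY+Z (d=41/3) ⇒ CIYZ; edges |CIY|=25/12, |Z|=41/6
  updated: d(CIYZ,U)=35/2
4. join CIYZ+U (d=35/2) ⇒ CIUYZ; edges |CIYZ|=23/12, |U|=35/4
final tree: ((((C:2,Y:2):11/4,I:19/4):25/12,Z:41/6):23/12,U:35/4)
total length: 373/12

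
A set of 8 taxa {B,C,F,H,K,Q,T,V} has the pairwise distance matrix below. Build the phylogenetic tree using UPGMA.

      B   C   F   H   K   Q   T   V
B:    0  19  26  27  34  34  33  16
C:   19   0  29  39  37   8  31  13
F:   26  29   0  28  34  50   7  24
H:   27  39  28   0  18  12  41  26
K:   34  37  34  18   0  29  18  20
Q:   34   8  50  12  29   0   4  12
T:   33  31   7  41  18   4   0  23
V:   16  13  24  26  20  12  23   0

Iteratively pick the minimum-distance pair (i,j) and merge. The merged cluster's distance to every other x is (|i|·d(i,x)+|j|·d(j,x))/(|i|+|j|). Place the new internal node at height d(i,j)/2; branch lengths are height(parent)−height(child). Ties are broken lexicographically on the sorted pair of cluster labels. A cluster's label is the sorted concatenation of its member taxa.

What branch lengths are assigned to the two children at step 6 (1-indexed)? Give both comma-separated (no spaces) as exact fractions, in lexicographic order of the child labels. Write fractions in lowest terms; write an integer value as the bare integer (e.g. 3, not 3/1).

step 1: merge (Q,T) at d=4; branch lengths Q→2, T→2; new cluster QT
  updated: d(B,QT)=67/2, d(C,QT)=39/2, d(F,QT)=57/2, d(H,QT)=53/2, d(K,QT)=47/2, d(QT,V)=35/2
step 2: merge (C,V) at d=13; branch lengths C→13/2, V→13/2; new cluster CV
  updated: d(B,CV)=35/2, d(CV,F)=53/2, d(CV,H)=65/2, d(CV,K)=57/2, d(CV,QT)=37/2
step 3: merge (B,CV) at d=35/2; branch lengths B→35/4, CV→9/4; new cluster BCV
  updated: d(BCV,F)=79/3, d(BCV,H)=92/3, d(BCV,K)=91/3, d(BCV,QT)=47/2
step 4: merge (H,K) at d=18; branch lengths H→9, K→9; new cluster HK
  updated: d(BCV,HK)=61/2, d(F,HK)=31, d(HK,QT)=25
step 5: merge (BCV,QT) at d=47/2; branch lengths BCV→3, QT→39/4; new cluster BCQTV
  updated: d(BCQTV,F)=136/5, d(BCQTV,HK)=283/10
step 6: merge (BCQTV,F) at d=136/5; branch lengths BCQTV→37/20, F→68/5; new cluster BCFQTV
  updated: d(BCFQTV,HK)=115/4
step 7: merge (BCFQTV,HK) at d=115/4; branch lengths BCFQTV→31/40, HK→43/8; new cluster BCFHKQTV
final tree: ((((B:35/4,(C:13/2,V:13/2):9/4):3,(Q:2,T:2):39/4):37/20,F:68/5):31/40,(H:9,K:9):43/8)
total length: 1607/20

37/20,68/5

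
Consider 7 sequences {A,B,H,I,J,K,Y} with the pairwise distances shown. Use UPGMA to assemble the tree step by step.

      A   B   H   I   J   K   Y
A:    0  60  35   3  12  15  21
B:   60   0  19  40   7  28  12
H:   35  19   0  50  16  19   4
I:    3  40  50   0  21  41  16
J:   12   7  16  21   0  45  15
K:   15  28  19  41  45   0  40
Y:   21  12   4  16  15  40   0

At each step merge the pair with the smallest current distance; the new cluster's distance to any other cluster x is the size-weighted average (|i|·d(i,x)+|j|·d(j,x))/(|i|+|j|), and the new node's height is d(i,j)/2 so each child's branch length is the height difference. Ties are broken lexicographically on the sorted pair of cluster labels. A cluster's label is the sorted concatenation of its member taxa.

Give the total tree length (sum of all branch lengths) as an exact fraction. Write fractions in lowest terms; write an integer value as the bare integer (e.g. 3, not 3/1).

61

step 1: merge (A,I) at d=3; branch lengths A→3/2, I→3/2; new cluster AI
  updated: d(AI,B)=50, d(AI,H)=85/2, d(AI,J)=33/2, d(AI,K)=28, d(AI,Y)=37/2
step 2: merge (H,Y) at d=4; branch lengths H→2, Y→2; new cluster HY
  updated: d(AI,HY)=61/2, d(B,HY)=31/2, d(HY,J)=31/2, d(HY,K)=59/2
step 3: merge (B,J) at d=7; branch lengths B→7/2, J→7/2; new cluster BJ
  updated: d(AI,BJ)=133/4, d(BJ,HY)=31/2, d(BJ,K)=73/2
step 4: merge (BJ,HY) at d=31/2; branch lengths BJ→17/4, HY→23/4; new cluster BHJY
  updated: d(AI,BHJY)=255/8, d(BHJY,K)=33
step 5: merge (AI,K) at d=28; branch lengths AI→25/2, K→14; new cluster AIK
  updated: d(AIK,BHJY)=129/4
step 6: merge (AIK,BHJY) at d=129/4; branch lengths AIK→17/8, BHJY→67/8; new cluster ABHIJKY
final tree: (((A:3/2,I:3/2):25/2,K:14):17/8,((B:7/2,J:7/2):17/4,(H:2,Y:2):23/4):67/8)
total length: 61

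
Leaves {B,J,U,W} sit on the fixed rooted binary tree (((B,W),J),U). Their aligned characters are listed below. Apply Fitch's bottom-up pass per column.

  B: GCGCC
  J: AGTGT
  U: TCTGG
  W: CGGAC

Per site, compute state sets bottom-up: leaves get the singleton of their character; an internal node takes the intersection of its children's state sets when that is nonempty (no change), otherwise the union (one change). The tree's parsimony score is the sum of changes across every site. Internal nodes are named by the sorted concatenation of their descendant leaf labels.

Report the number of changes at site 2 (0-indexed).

[col 0] BW: children B:{G}, W:{C} ∪→ {C,G}; cost 1
[col 0] BJW: children BW:{C,G}, J:{A} ∪→ {A,C,G}; cost 1
[col 0] BJUW: children BJW:{A,C,G}, U:{T} ∪→ {A,C,G,T}; cost 1
[col 1] BW: children B:{C}, W:{G} ∪→ {C,G}; cost 1
[col 1] BJW: children BW:{C,G}, J:{G} ∩→ {G}; cost 0
[col 1] BJUW: children BJW:{G}, U:{C} ∪→ {C,G}; cost 1
[col 2] BW: children B:{G}, W:{G} ∩→ {G}; cost 0
[col 2] BJW: children BW:{G}, J:{T} ∪→ {G,T}; cost 1
[col 2] BJUW: children BJW:{G,T}, U:{T} ∩→ {T}; cost 0
[col 3] BW: children B:{C}, W:{A} ∪→ {A,C}; cost 1
[col 3] BJW: children BW:{A,C}, J:{G} ∪→ {A,C,G}; cost 1
[col 3] BJUW: children BJW:{A,C,G}, U:{G} ∩→ {G}; cost 0
[col 4] BW: children B:{C}, W:{C} ∩→ {C}; cost 0
[col 4] BJW: children BW:{C}, J:{T} ∪→ {C,T}; cost 1
[col 4] BJUW: children BJW:{C,T}, U:{G} ∪→ {C,G,T}; cost 1
per-site changes: [3, 2, 1, 2, 2]; total = 10

1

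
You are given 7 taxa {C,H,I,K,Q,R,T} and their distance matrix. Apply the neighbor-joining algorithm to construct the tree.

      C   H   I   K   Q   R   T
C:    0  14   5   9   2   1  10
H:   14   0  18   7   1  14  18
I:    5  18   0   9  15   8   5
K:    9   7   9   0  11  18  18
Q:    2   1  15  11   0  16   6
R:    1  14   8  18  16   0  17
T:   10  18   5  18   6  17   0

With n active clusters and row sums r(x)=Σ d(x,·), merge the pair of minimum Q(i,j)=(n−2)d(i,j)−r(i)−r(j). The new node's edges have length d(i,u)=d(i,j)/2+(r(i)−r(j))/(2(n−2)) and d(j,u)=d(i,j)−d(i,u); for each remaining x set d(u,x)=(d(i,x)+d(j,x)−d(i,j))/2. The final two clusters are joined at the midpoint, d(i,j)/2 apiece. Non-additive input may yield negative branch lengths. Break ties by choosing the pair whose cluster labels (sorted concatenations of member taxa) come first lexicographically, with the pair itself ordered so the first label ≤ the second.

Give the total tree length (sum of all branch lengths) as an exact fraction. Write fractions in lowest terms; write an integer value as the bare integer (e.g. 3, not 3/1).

iteration 1: select H,Q (d=1, Q=-118); attach at lengths (13/5, -8/5); label the merged cluster HQ
  updated: d(C,HQ)=15/2, d(HQ,I)=16, d(HQ,K)=17/2, d(HQ,R)=29/2, d(HQ,T)=23/2
iteration 2: select C,R (d=1, Q=-87); attach at lengths (-11/4, 15/4); label the merged cluster CR
  updated: d(CR,HQ)=21/2, d(CR,I)=6, d(CR,K)=13, d(CR,T)=13
iteration 3: select HQ,K (d=17/2, Q=-139/2); attach at lengths (47/12, 55/12); label the merged cluster HKQ
  updated: d(CR,HKQ)=15/2, d(HKQ,I)=33/4, d(HKQ,T)=21/2
iteration 4: select CR,HKQ (d=15/2, Q=-151/4); attach at lengths (61/16, 59/16); label the merged cluster CHKQR
  updated: d(CHKQR,I)=27/8, d(CHKQR,T)=8
iteration 5: select CHKQR,I (d=27/8, Q=-131/8); attach at lengths (51/16, 3/16); label the merged cluster CHIKQR
  updated: d(CHIKQR,T)=77/16
iteration 6: select CHIKQR,T (d=77/16); attach at lengths (77/32, 77/32); label the merged cluster CHIKQRT
final tree: ((((C:-11/4,R:15/4):61/16,((H:13/5,Q:-8/5):47/12,K:55/12):59/16):51/16,I:3/16):77/32,T:77/32)
total length: 419/16

419/16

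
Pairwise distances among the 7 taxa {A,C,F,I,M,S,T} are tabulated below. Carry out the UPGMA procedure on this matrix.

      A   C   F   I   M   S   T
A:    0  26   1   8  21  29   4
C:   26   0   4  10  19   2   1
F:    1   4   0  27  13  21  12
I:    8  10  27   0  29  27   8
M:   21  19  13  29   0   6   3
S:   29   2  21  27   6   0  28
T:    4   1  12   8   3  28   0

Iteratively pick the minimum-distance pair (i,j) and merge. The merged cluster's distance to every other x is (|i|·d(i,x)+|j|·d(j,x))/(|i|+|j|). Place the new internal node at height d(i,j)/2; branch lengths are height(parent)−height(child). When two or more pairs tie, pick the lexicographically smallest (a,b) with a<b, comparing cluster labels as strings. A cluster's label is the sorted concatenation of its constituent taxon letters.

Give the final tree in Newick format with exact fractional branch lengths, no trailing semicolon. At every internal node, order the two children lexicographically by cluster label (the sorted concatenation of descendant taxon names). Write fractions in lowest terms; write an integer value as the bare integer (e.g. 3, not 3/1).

(((A:1/2,F:1/2):25/4,((C:1/2,T:1/2):4,I:9/2):9/4):57/20,(M:3,S:3):33/5)

1. join A+F (d=1) ⇒ AF; edges |A|=1/2, |F|=1/2
  updated: d(AF,C)=15, d(AF,I)=35/2, d(AF,M)=17, d(AF,S)=25, d(AF,T)=8
2. join C+T (d=1) ⇒ CT; edges |C|=1/2, |T|=1/2
  updated: d(AF,CT)=23/2, d(CT,I)=9, d(CT,M)=11, d(CT,S)=15
3. join M+S (d=6) ⇒ MS; edges |M|=3, |S|=3
  updated: d(AF,MS)=21, d(CT,MS)=13, d(I,MS)=28
4. join CT+I (d=9) ⇒ CIT; edges |CT|=4, |I|=9/2
  updated: d(AF,CIT)=27/2, d(CIT,MS)=18
5. join AF+CIT (d=27/2) ⇒ ACFIT; edges |AF|=25/4, |CIT|=9/4
  updated: d(ACFIT,MS)=96/5
6. join ACFIT+MS (d=96/5) ⇒ ACFIMST; edges |ACFIT|=57/20, |MS|=33/5
final tree: (((A:1/2,F:1/2):25/4,((C:1/2,T:1/2):4,I:9/2):9/4):57/20,(M:3,S:3):33/5)
total length: 689/20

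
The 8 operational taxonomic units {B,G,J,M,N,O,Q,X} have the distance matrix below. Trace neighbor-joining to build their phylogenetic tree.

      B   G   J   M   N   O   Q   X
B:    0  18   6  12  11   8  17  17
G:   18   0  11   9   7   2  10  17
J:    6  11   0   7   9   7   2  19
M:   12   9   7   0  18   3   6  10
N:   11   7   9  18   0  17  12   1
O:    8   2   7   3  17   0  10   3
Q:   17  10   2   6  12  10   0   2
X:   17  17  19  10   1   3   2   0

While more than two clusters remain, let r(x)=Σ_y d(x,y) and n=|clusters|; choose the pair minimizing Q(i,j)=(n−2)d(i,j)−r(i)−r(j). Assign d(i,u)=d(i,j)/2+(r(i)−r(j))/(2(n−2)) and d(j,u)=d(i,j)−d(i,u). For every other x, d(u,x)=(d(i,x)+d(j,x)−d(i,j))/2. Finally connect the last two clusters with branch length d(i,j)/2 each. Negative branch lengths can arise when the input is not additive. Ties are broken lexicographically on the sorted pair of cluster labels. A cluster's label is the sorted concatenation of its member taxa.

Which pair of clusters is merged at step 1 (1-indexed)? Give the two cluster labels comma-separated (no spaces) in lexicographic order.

N,X

1. join N+X (d=1, Q=-138) ⇒ NX; edges |N|=1, |X|=0
  updated: d(B,NX)=27/2, d(G,NX)=23/2, d(J,NX)=27/2, d(M,NX)=27/2, d(NX,O)=19/2, d(NX,Q)=13/2
2. join B+J (d=6, Q=-91) ⇒ BJ; edges |B|=29/5, |J|=1/5
  updated: d(BJ,G)=23/2, d(BJ,M)=13/2, d(BJ,NX)=21/2, d(BJ,O)=9/2, d(BJ,Q)=13/2
3. join G+O (d=2, Q=-65) ⇒ GO; edges |G|=23/8, |O|=-7/8
  updated: d(BJ,GO)=7, d(GO,M)=5, d(GO,NX)=19/2, d(GO,Q)=9
4. join NX+Q (d=13/2, Q=-97/2) ⇒ NQX; edges |NX|=21/4, |Q|=5/4
  updated: d(BJ,NQX)=21/4, d(GO,NQX)=6, d(M,NQX)=13/2
5. join BJ+NQX (d=21/4, Q=-26) ⇒ BJNQX; edges |BJ|=23/8, |NQX|=19/8
  updated: d(BJNQX,GO)=31/8, d(BJNQX,M)=31/8
6. join BJNQX+GO (d=31/8, Q=-51/4) ⇒ BGJNOQX; edges |BJNQX|=11/8, |GO|=5/2
  updated: d(BGJNOQX,M)=5/2
7. join BGJNOQX+M (d=5/2) ⇒ BGJMNOQX; edges |BGJNOQX|=5/4, |M|=5/4
final tree: ((((B:29/5,J:1/5):23/8,((N:1,X:0):21/4,Q:5/4):19/8):11/8,(G:23/8,O:-7/8):5/2):5/4,M:5/4)
total length: 217/8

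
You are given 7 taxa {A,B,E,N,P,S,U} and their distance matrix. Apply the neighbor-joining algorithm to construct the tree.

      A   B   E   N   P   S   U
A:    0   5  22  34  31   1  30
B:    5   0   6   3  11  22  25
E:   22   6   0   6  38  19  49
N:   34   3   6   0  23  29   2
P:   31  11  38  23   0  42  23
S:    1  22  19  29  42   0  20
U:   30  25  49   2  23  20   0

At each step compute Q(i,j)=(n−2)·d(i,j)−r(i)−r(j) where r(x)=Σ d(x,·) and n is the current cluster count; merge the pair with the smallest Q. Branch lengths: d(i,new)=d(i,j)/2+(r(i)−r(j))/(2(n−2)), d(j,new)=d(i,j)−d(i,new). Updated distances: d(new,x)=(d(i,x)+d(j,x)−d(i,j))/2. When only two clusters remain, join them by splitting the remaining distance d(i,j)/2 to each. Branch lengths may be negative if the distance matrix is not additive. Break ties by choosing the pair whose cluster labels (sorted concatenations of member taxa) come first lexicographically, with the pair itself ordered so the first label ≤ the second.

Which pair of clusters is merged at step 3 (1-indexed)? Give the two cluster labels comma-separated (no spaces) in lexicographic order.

1. join A+S (d=1, Q=-251) ⇒ AS; edges |A|=-1/2, |S|=3/2
  updated: d(AS,B)=13, d(AS,E)=20, d(AS,N)=31, d(AS,P)=36, d(AS,U)=49/2
2. join N+U (d=2, Q=-361/2) ⇒ NU; edges |N|=-101/16, |U|=133/16
  updated: d(AS,NU)=107/4, d(B,NU)=13, d(E,NU)=53/2, d(NU,P)=22
3. join NU+P (d=22, Q=-517/4) ⇒ NPU; edges |NU|=63/8, |P|=113/8
  updated: d(AS,NPU)=163/8, d(B,NPU)=1, d(E,NPU)=85/4
4. join AS+E (d=20, Q=-485/8) ⇒ AES; edges |AS|=369/32, |E|=271/32
  updated: d(AES,B)=-1/2, d(AES,NPU)=173/16
5. join AES+B (d=-1/2, Q=-181/16) ⇒ ABES; edges |AES|=149/32, |B|=-165/32
  updated: d(ABES,NPU)=197/32
6. join ABES+NPU (d=197/32) ⇒ ABENPSU; edges |ABES|=197/64, |NPU|=197/64
final tree: ((((A:-1/2,S:3/2):369/32,E:271/32):149/32,B:-165/32):197/64,((N:-101/16,U:133/16):63/8,P:113/8):197/64)
total length: 1621/32

NU,P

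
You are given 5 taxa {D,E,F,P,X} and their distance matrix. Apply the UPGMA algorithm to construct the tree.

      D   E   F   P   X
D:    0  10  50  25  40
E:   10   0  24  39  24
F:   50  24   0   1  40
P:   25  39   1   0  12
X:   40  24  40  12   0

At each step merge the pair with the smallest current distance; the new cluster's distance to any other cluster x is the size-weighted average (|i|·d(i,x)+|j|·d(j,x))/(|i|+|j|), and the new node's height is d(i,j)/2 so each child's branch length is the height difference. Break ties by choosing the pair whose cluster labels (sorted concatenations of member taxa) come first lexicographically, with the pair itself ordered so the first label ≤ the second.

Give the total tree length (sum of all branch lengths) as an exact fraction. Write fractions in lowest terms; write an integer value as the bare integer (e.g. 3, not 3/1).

313/6

iteration 1: select F,P (d=1); attach at lengths (1/2, 1/2); label the merged cluster FP
  updated: d(D,FP)=75/2, d(E,FP)=63/2, d(FP,X)=26
iteration 2: select D,E (d=10); attach at lengths (5, 5); label the merged cluster DE
  updated: d(DE,FP)=69/2, d(DE,X)=32
iteration 3: select FP,X (d=26); attach at lengths (25/2, 13); label the merged cluster FPX
  updated: d(DE,FPX)=101/3
iteration 4: select DE,FPX (d=101/3); attach at lengths (71/6, 23/6); label the merged cluster DEFPX
final tree: ((D:5,E:5):71/6,((F:1/2,P:1/2):25/2,X:13):23/6)
total length: 313/6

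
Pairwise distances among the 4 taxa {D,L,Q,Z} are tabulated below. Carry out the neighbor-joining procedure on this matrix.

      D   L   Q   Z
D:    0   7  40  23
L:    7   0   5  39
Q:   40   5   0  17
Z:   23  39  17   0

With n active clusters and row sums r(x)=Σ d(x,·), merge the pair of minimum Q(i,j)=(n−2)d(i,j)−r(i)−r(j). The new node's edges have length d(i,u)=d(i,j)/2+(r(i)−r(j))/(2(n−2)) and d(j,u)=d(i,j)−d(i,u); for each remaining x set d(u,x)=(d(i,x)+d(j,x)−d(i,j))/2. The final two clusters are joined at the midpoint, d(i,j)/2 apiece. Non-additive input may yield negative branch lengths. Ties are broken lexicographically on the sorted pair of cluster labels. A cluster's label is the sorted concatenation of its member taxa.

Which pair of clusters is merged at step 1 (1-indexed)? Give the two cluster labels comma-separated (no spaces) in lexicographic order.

D,L

iteration 1: select D,L (d=7, Q=-107); attach at lengths (33/4, -5/4); label the merged cluster DL
  updated: d(DL,Q)=19, d(DL,Z)=55/2
iteration 2: select DL,Q (d=19, Q=-127/2); attach at lengths (59/4, 17/4); label the merged cluster DLQ
  updated: d(DLQ,Z)=51/4
iteration 3: select DLQ,Z (d=51/4); attach at lengths (51/8, 51/8); label the merged cluster DLQZ
final tree: (((D:33/4,L:-5/4):59/4,Q:17/4):51/8,Z:51/8)
total length: 155/4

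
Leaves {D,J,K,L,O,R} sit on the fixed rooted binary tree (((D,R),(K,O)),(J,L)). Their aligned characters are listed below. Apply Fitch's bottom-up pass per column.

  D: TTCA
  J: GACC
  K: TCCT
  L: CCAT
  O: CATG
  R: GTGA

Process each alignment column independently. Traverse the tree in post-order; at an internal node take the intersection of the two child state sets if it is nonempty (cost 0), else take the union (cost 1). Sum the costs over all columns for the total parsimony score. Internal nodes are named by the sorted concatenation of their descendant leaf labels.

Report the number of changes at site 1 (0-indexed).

3

DR@0: {T} ∪ {G} = {G,T} (union, +1)
KO@0: {T} ∪ {C} = {C,T} (union, +1)
DKOR@0: {G,T} ∩ {C,T} = {T} (intersection, +0)
JL@0: {G} ∪ {C} = {C,G} (union, +1)
DJKLOR@0: {T} ∪ {C,G} = {C,G,T} (union, +1)
DR@1: {T} ∩ {T} = {T} (intersection, +0)
KO@1: {C} ∪ {A} = {A,C} (union, +1)
DKOR@1: {T} ∪ {A,C} = {A,C,T} (union, +1)
JL@1: {A} ∪ {C} = {A,C} (union, +1)
DJKLOR@1: {A,C,T} ∩ {A,C} = {A,C} (intersection, +0)
DR@2: {C} ∪ {G} = {C,G} (union, +1)
KO@2: {C} ∪ {T} = {C,T} (union, +1)
DKOR@2: {C,G} ∩ {C,T} = {C} (intersection, +0)
JL@2: {C} ∪ {A} = {A,C} (union, +1)
DJKLOR@2: {C} ∩ {A,C} = {C} (intersection, +0)
DR@3: {A} ∩ {A} = {A} (intersection, +0)
KO@3: {T} ∪ {G} = {G,T} (union, +1)
DKOR@3: {A} ∪ {G,T} = {A,G,T} (union, +1)
JL@3: {C} ∪ {T} = {C,T} (union, +1)
DJKLOR@3: {A,G,T} ∩ {C,T} = {T} (intersection, +0)
per-site changes: [4, 3, 3, 3]; total = 13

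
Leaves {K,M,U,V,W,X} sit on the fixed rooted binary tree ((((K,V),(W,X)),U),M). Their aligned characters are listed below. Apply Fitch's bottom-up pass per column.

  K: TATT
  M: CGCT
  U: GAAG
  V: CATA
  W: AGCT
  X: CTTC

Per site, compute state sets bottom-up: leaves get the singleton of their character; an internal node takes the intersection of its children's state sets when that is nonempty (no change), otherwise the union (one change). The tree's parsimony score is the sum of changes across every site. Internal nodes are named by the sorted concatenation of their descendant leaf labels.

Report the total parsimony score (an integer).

site 0, node KV: K={T} ∪ V={C} → {C,T} (+1)
site 0, node WX: W={A} ∪ X={C} → {A,C} (+1)
site 0, node KVWX: KV={C,T} ∩ WX={A,C} → {C} (+0)
site 0, node KUVWX: KVWX={C} ∪ U={G} → {C,G} (+1)
site 0, node KMUVWX: KUVWX={C,G} ∩ M={C} → {C} (+0)
site 1, node KV: K={A} ∩ V={A} → {A} (+0)
site 1, node WX: W={G} ∪ X={T} → {G,T} (+1)
site 1, node KVWX: KV={A} ∪ WX={G,T} → {A,G,T} (+1)
site 1, node KUVWX: KVWX={A,G,T} ∩ U={A} → {A} (+0)
site 1, node KMUVWX: KUVWX={A} ∪ M={G} → {A,G} (+1)
site 2, node KV: K={T} ∩ V={T} → {T} (+0)
site 2, node WX: W={C} ∪ X={T} → {C,T} (+1)
site 2, node KVWX: KV={T} ∩ WX={C,T} → {T} (+0)
site 2, node KUVWX: KVWX={T} ∪ U={A} → {A,T} (+1)
site 2, node KMUVWX: KUVWX={A,T} ∪ M={C} → {A,C,T} (+1)
site 3, node KV: K={T} ∪ V={A} → {A,T} (+1)
site 3, node WX: W={T} ∪ X={C} → {C,T} (+1)
site 3, node KVWX: KV={A,T} ∩ WX={C,T} → {T} (+0)
site 3, node KUVWX: KVWX={T} ∪ U={G} → {G,T} (+1)
site 3, node KMUVWX: KUVWX={G,T} ∩ M={T} → {T} (+0)
per-site changes: [3, 3, 3, 3]; total = 12

12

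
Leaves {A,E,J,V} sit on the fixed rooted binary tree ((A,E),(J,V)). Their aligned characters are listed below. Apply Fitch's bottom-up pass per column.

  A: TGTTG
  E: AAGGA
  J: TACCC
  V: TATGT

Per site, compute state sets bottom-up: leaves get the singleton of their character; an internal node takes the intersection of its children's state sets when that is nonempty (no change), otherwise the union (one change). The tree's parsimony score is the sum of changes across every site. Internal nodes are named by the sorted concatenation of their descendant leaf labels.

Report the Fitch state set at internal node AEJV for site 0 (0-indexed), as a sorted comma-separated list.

T

[col 0] AE: children A:{T}, E:{A} ∪→ {A,T}; cost 1
[col 0] JV: children J:{T}, V:{T} ∩→ {T}; cost 0
[col 0] AEJV: children AE:{A,T}, JV:{T} ∩→ {T}; cost 0
[col 1] AE: children A:{G}, E:{A} ∪→ {A,G}; cost 1
[col 1] JV: children J:{A}, V:{A} ∩→ {A}; cost 0
[col 1] AEJV: children AE:{A,G}, JV:{A} ∩→ {A}; cost 0
[col 2] AE: children A:{T}, E:{G} ∪→ {G,T}; cost 1
[col 2] JV: children J:{C}, V:{T} ∪→ {C,T}; cost 1
[col 2] AEJV: children AE:{G,T}, JV:{C,T} ∩→ {T}; cost 0
[col 3] AE: children A:{T}, E:{G} ∪→ {G,T}; cost 1
[col 3] JV: children J:{C}, V:{G} ∪→ {C,G}; cost 1
[col 3] AEJV: children AE:{G,T}, JV:{C,G} ∩→ {G}; cost 0
[col 4] AE: children A:{G}, E:{A} ∪→ {A,G}; cost 1
[col 4] JV: children J:{C}, V:{T} ∪→ {C,T}; cost 1
[col 4] AEJV: children AE:{A,G}, JV:{C,T} ∪→ {A,C,G,T}; cost 1
per-site changes: [1, 1, 2, 2, 3]; total = 9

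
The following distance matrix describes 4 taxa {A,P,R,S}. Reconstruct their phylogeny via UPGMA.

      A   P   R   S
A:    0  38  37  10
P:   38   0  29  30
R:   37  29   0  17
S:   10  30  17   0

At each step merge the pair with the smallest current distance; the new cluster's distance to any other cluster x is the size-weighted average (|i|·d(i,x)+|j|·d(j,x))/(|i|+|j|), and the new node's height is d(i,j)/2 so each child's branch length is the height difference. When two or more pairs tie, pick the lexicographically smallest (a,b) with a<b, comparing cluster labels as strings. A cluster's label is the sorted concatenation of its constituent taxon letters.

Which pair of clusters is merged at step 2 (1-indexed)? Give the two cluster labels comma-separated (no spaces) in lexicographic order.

AS,R

step 1: merge (A,S) at d=10; branch lengths A→5, S→5; new cluster AS
  updated: d(AS,P)=34, d(AS,R)=27
step 2: merge (AS,R) at d=27; branch lengths AS→17/2, R→27/2; new cluster ARS
  updated: d(ARS,P)=97/3
step 3: merge (ARS,P) at d=97/3; branch lengths ARS→8/3, P→97/6; new cluster APRS
final tree: (((A:5,S:5):17/2,R:27/2):8/3,P:97/6)
total length: 305/6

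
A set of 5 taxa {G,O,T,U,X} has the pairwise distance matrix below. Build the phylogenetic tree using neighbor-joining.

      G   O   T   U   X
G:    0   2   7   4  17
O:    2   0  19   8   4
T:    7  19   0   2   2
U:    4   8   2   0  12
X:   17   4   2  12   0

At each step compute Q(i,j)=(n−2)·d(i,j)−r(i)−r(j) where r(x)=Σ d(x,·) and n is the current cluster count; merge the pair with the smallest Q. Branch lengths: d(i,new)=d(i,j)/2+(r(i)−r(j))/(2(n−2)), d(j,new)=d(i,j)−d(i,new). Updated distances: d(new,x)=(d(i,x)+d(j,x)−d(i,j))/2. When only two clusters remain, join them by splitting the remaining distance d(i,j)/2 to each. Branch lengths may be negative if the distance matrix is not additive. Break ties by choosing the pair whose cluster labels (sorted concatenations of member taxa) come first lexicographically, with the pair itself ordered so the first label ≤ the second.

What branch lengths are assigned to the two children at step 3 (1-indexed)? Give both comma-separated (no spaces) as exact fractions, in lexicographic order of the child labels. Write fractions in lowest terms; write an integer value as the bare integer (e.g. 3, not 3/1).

35/8,43/8

step 1: merge (T,X) at d=2, Q=-59; branch lengths T→1/6, X→11/6; new cluster TX
  updated: d(G,TX)=11, d(O,TX)=21/2, d(TX,U)=6
step 2: merge (G,O) at d=2, Q=-67/2; branch lengths G→1/8, O→15/8; new cluster GO
  updated: d(GO,TX)=39/4, d(GO,U)=5
step 3: merge (GO,TX) at d=39/4, Q=-83/4; branch lengths GO→35/8, TX→43/8; new cluster GOTX
  updated: d(GOTX,U)=5/8
step 4: merge (GOTX,U) at d=5/8; branch lengths GOTX→5/16, U→5/16; new cluster GOTUX
final tree: (((G:1/8,O:15/8):35/8,(T:1/6,X:11/6):43/8):5/16,U:5/16)
total length: 115/8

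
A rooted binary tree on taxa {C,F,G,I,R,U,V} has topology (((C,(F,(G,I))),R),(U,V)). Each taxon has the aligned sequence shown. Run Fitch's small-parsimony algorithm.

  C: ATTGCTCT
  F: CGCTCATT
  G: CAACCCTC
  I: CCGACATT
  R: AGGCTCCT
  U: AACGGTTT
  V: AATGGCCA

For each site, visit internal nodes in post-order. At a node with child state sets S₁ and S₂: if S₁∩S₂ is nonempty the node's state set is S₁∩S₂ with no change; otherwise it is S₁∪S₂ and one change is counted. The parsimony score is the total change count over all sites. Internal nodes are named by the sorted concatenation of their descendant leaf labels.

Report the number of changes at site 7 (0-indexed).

2

GI@0: {C} ∩ {C} = {C} (intersection, +0)
FGI@0: {C} ∩ {C} = {C} (intersection, +0)
CFGI@0: {A} ∪ {C} = {A,C} (union, +1)
CFGIR@0: {A,C} ∩ {A} = {A} (intersection, +0)
UV@0: {A} ∩ {A} = {A} (intersection, +0)
CFGIRUV@0: {A} ∩ {A} = {A} (intersection, +0)
GI@1: {A} ∪ {C} = {A,C} (union, +1)
FGI@1: {G} ∪ {A,C} = {A,C,G} (union, +1)
CFGI@1: {T} ∪ {A,C,G} = {A,C,G,T} (union, +1)
CFGIR@1: {A,C,G,T} ∩ {G} = {G} (intersection, +0)
UV@1: {A} ∩ {A} = {A} (intersection, +0)
CFGIRUV@1: {G} ∪ {A} = {A,G} (union, +1)
GI@2: {A} ∪ {G} = {A,G} (union, +1)
FGI@2: {C} ∪ {A,G} = {A,C,G} (union, +1)
CFGI@2: {T} ∪ {A,C,G} = {A,C,G,T} (union, +1)
CFGIR@2: {A,C,G,T} ∩ {G} = {G} (intersection, +0)
UV@2: {C} ∪ {T} = {C,T} (union, +1)
CFGIRUV@2: {G} ∪ {C,T} = {C,G,T} (union, +1)
GI@3: {C} ∪ {A} = {A,C} (union, +1)
FGI@3: {T} ∪ {A,C} = {A,C,T} (union, +1)
CFGI@3: {G} ∪ {A,C,T} = {A,C,G,T} (union, +1)
CFGIR@3: {A,C,G,T} ∩ {C} = {C} (intersection, +0)
UV@3: {G} ∩ {G} = {G} (intersection, +0)
CFGIRUV@3: {C} ∪ {G} = {C,G} (union, +1)
GI@4: {C} ∩ {C} = {C} (intersection, +0)
FGI@4: {C} ∩ {C} = {C} (intersection, +0)
CFGI@4: {C} ∩ {C} = {C} (intersection, +0)
CFGIR@4: {C} ∪ {T} = {C,T} (union, +1)
UV@4: {G} ∩ {G} = {G} (intersection, +0)
CFGIRUV@4: {C,T} ∪ {G} = {C,G,T} (union, +1)
GI@5: {C} ∪ {A} = {A,C} (union, +1)
FGI@5: {A} ∩ {A,C} = {A} (intersection, +0)
CFGI@5: {T} ∪ {A} = {A,T} (union, +1)
CFGIR@5: {A,T} ∪ {C} = {A,C,T} (union, +1)
UV@5: {T} ∪ {C} = {C,T} (union, +1)
CFGIRUV@5: {A,C,T} ∩ {C,T} = {C,T} (intersection, +0)
GI@6: {T} ∩ {T} = {T} (intersection, +0)
FGI@6: {T} ∩ {T} = {T} (intersection, +0)
CFGI@6: {C} ∪ {T} = {C,T} (union, +1)
CFGIR@6: {C,T} ∩ {C} = {C} (intersection, +0)
UV@6: {T} ∪ {C} = {C,T} (union, +1)
CFGIRUV@6: {C} ∩ {C,T} = {C} (intersection, +0)
GI@7: {C} ∪ {T} = {C,T} (union, +1)
FGI@7: {T} ∩ {C,T} = {T} (intersection, +0)
CFGI@7: {T} ∩ {T} = {T} (intersection, +0)
CFGIR@7: {T} ∩ {T} = {T} (intersection, +0)
UV@7: {T} ∪ {A} = {A,T} (union, +1)
CFGIRUV@7: {T} ∩ {A,T} = {T} (intersection, +0)
per-site changes: [1, 4, 5, 4, 2, 4, 2, 2]; total = 24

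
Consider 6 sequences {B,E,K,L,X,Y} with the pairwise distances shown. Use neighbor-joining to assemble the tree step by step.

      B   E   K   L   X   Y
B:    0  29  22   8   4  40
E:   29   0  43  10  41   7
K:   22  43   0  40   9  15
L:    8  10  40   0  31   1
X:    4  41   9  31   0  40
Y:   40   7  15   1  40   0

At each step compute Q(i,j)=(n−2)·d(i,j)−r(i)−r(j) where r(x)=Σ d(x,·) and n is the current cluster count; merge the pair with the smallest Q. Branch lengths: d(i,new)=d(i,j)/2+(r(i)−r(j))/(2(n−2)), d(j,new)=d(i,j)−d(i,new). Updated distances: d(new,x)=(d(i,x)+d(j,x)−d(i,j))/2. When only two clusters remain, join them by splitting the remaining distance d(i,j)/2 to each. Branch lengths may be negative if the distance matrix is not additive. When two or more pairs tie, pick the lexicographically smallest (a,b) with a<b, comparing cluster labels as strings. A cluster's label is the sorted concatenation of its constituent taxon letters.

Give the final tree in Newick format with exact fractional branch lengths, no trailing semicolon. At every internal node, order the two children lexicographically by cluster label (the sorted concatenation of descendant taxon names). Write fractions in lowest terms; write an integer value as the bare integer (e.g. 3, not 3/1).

((((B:11/6,(K:5,X:4):20/3):303/16,L:-59/16):91/16,E:99/16):13/32,Y:13/32)

iteration 1: select K,X (d=9, Q=-218); attach at lengths (5, 4); label the merged cluster KX
  updated: d(B,KX)=17/2, d(E,KX)=75/2, d(KX,L)=31, d(KX,Y)=23
iteration 2: select B,KX (d=17/2, Q=-160); attach at lengths (11/6, 20/3); label the merged cluster BKX
  updated: d(BKX,E)=29, d(BKX,L)=61/4, d(BKX,Y)=109/4
iteration 3: select BKX,L (d=61/4, Q=-269/4); attach at lengths (303/16, -59/16); label the merged cluster BKLX
  updated: d(BKLX,E)=95/8, d(BKLX,Y)=13/2
iteration 4: select BKLX,E (d=95/8, Q=-203/8); attach at lengths (91/16, 99/16); label the merged cluster BEKLX
  updated: d(BEKLX,Y)=13/16
iteration 5: select BEKLX,Y (d=13/16); attach at lengths (13/32, 13/32); label the merged cluster BEKLXY
final tree: ((((B:11/6,(K:5,X:4):20/3):303/16,L:-59/16):91/16,E:99/16):13/32,Y:13/32)
total length: 727/16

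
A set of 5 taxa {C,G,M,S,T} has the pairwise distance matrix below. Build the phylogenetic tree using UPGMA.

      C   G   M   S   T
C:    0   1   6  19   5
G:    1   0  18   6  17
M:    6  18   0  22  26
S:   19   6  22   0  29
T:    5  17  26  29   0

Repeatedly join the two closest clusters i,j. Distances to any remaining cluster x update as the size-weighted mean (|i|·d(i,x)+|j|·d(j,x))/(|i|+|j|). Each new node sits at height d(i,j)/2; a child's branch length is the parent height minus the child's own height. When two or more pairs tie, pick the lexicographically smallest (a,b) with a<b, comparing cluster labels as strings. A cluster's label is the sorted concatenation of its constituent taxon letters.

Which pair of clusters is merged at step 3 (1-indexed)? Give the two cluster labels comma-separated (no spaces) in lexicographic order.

iteration 1: select C,G (d=1); attach at lengths (1/2, 1/2); label the merged cluster CG
  updated: d(CG,M)=12, d(CG,S)=25/2, d(CG,T)=11
iteration 2: select CG,T (d=11); attach at lengths (5, 11/2); label the merged cluster CGT
  updated: d(CGT,M)=50/3, d(CGT,S)=18
iteration 3: select CGT,M (d=50/3); attach at lengths (17/6, 25/3); label the merged cluster CGMT
  updated: d(CGMT,S)=19
iteration 4: select CGMT,S (d=19); attach at lengths (7/6, 19/2); label the merged cluster CGMST
final tree: ((((C:1/2,G:1/2):5,T:11/2):17/6,M:25/3):7/6,S:19/2)
total length: 100/3

CGT,M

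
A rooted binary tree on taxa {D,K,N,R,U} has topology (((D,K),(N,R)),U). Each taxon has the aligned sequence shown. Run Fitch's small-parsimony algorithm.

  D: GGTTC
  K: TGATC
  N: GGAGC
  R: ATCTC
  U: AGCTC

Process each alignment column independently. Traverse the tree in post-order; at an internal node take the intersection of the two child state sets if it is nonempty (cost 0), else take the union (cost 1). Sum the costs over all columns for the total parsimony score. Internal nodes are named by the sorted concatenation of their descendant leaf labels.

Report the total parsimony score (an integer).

[col 0] DK: children D:{G}, K:{T} ∪→ {G,T}; cost 1
[col 0] NR: children N:{G}, R:{A} ∪→ {A,G}; cost 1
[col 0] DKNR: children DK:{G,T}, NR:{A,G} ∩→ {G}; cost 0
[col 0] DKNRU: children DKNR:{G}, U:{A} ∪→ {A,G}; cost 1
[col 1] DK: children D:{G}, K:{G} ∩→ {G}; cost 0
[col 1] NR: children N:{G}, R:{T} ∪→ {G,T}; cost 1
[col 1] DKNR: children DK:{G}, NR:{G,T} ∩→ {G}; cost 0
[col 1] DKNRU: children DKNR:{G}, U:{G} ∩→ {G}; cost 0
[col 2] DK: children D:{T}, K:{A} ∪→ {A,T}; cost 1
[col 2] NR: children N:{A}, R:{C} ∪→ {A,C}; cost 1
[col 2] DKNR: children DK:{A,T}, NR:{A,C} ∩→ {A}; cost 0
[col 2] DKNRU: children DKNR:{A}, U:{C} ∪→ {A,C}; cost 1
[col 3] DK: children D:{T}, K:{T} ∩→ {T}; cost 0
[col 3] NR: children N:{G}, R:{T} ∪→ {G,T}; cost 1
[col 3] DKNR: children DK:{T}, NR:{G,T} ∩→ {T}; cost 0
[col 3] DKNRU: children DKNR:{T}, U:{T} ∩→ {T}; cost 0
[col 4] DK: children D:{C}, K:{C} ∩→ {C}; cost 0
[col 4] NR: children N:{C}, R:{C} ∩→ {C}; cost 0
[col 4] DKNR: children DK:{C}, NR:{C} ∩→ {C}; cost 0
[col 4] DKNRU: children DKNR:{C}, U:{C} ∩→ {C}; cost 0
per-site changes: [3, 1, 3, 1, 0]; total = 8

8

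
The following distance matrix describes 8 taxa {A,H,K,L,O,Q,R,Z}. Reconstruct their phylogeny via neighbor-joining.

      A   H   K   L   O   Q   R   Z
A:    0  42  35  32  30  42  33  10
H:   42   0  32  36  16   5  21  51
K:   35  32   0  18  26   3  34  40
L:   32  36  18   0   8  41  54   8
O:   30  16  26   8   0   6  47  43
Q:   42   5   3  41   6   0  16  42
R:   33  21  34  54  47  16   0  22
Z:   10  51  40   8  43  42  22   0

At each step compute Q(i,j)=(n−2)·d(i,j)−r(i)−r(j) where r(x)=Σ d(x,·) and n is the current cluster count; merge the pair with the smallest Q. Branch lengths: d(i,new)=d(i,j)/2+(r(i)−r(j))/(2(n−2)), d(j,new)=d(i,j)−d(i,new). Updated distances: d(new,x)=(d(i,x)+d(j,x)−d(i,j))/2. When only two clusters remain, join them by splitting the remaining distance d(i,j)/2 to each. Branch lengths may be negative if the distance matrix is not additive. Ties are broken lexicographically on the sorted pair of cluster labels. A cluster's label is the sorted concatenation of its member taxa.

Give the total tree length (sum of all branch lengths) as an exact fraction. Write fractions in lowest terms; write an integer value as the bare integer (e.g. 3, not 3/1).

1269/16

iteration 1: select A,Z (d=10, Q=-380); attach at lengths (17/3, 13/3); label the merged cluster AZ
  updated: d(AZ,H)=83/2, d(AZ,K)=65/2, d(AZ,L)=15, d(AZ,O)=63/2, d(AZ,Q)=37, d(AZ,R)=45/2
iteration 2: select AZ,L (d=15, Q=-277); attach at lengths (83/10, 67/10); label the merged cluster ALZ
  updated: d(ALZ,H)=125/4, d(ALZ,K)=71/4, d(ALZ,O)=49/4, d(ALZ,Q)=63/2, d(ALZ,R)=123/4
iteration 3: select ALZ,O (d=49/4, Q=-727/4); attach at lengths (261/32, 131/32); label the merged cluster ALOZ
  updated: d(ALOZ,H)=35/2, d(ALOZ,K)=63/4, d(ALOZ,Q)=101/8, d(ALOZ,R)=131/4
iteration 4: select H,R (d=21, Q=-465/4); attach at lengths (139/24, 365/24); label the merged cluster HR
  updated: d(ALOZ,HR)=117/8, d(HR,K)=45/2, d(HR,Q)=0
iteration 5: select ALOZ,K (d=63/4, Q=-211/4); attach at lengths (133/16, 119/16); label the merged cluster AKLOZ
  updated: d(AKLOZ,HR)=171/16, d(AKLOZ,Q)=-1/16
iteration 6: select AKLOZ,HR (d=171/16, Q=-85/8); attach at lengths (85/16, 43/8); label the merged cluster AHKLORZ
  updated: d(AHKLORZ,Q)=-43/8
iteration 7: select AHKLORZ,Q (d=-43/8); attach at lengths (-43/16, -43/16); label the merged cluster AHKLOQRZ
final tree: ((((((A:17/3,Z:13/3):83/10,L:67/10):261/32,O:131/32):133/16,K:119/16):85/16,(H:139/24,R:365/24):43/8):-43/16,Q:-43/16)
total length: 1269/16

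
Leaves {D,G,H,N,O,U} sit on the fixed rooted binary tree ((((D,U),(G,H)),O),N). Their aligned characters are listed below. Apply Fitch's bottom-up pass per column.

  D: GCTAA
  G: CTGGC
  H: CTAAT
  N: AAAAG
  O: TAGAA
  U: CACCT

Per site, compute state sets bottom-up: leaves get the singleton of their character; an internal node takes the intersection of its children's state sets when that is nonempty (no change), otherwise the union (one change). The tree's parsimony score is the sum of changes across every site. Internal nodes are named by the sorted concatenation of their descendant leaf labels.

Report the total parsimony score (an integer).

[col 0] DU: children D:{G}, U:{C} ∪→ {C,G}; cost 1
[col 0] GH: children G:{C}, H:{C} ∩→ {C}; cost 0
[col 0] DGHU: children DU:{C,G}, GH:{C} ∩→ {C}; cost 0
[col 0] DGHOU: children DGHU:{C}, O:{T} ∪→ {C,T}; cost 1
[col 0] DGHNOU: children DGHOU:{C,T}, N:{A} ∪→ {A,C,T}; cost 1
[col 1] DU: children D:{C}, U:{A} ∪→ {A,C}; cost 1
[col 1] GH: children G:{T}, H:{T} ∩→ {T}; cost 0
[col 1] DGHU: children DU:{A,C}, GH:{T} ∪→ {A,C,T}; cost 1
[col 1] DGHOU: children DGHU:{A,C,T}, O:{A} ∩→ {A}; cost 0
[col 1] DGHNOU: children DGHOU:{A}, N:{A} ∩→ {A}; cost 0
[col 2] DU: children D:{T}, U:{C} ∪→ {C,T}; cost 1
[col 2] GH: children G:{G}, H:{A} ∪→ {A,G}; cost 1
[col 2] DGHU: children DU:{C,T}, GH:{A,G} ∪→ {A,C,G,T}; cost 1
[col 2] DGHOU: children DGHU:{A,C,G,T}, O:{G} ∩→ {G}; cost 0
[col 2] DGHNOU: children DGHOU:{G}, N:{A} ∪→ {A,G}; cost 1
[col 3] DU: children D:{A}, U:{C} ∪→ {A,C}; cost 1
[col 3] GH: children G:{G}, H:{A} ∪→ {A,G}; cost 1
[col 3] DGHU: children DU:{A,C}, GH:{A,G} ∩→ {A}; cost 0
[col 3] DGHOU: children DGHU:{A}, O:{A} ∩→ {A}; cost 0
[col 3] DGHNOU: children DGHOU:{A}, N:{A} ∩→ {A}; cost 0
[col 4] DU: children D:{A}, U:{T} ∪→ {A,T}; cost 1
[col 4] GH: children G:{C}, H:{T} ∪→ {C,T}; cost 1
[col 4] DGHU: children DU:{A,T}, GH:{C,T} ∩→ {T}; cost 0
[col 4] DGHOU: children DGHU:{T}, O:{A} ∪→ {A,T}; cost 1
[col 4] DGHNOU: children DGHOU:{A,T}, N:{G} ∪→ {A,G,T}; cost 1
per-site changes: [3, 2, 4, 2, 4]; total = 15

15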